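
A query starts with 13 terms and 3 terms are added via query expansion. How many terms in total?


Original terms: 13
Expansion terms: 3
Total = 13 + 3 = 16

16


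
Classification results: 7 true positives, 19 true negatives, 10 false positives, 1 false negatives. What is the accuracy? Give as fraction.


Accuracy = (TP + TN) / (TP + TN + FP + FN)
TP + TN = 7 + 19 = 26
Total = 7 + 19 + 10 + 1 = 37
Accuracy = 26 / 37 = 26/37

26/37


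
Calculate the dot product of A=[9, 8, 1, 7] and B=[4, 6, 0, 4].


Dot product = sum of element-wise products
A[0]*B[0] = 9*4 = 36
A[1]*B[1] = 8*6 = 48
A[2]*B[2] = 1*0 = 0
A[3]*B[3] = 7*4 = 28
Sum = 36 + 48 + 0 + 28 = 112

112


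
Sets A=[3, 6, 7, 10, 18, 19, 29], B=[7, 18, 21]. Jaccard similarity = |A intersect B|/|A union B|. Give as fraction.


A intersect B = [7, 18]
|A intersect B| = 2
A union B = [3, 6, 7, 10, 18, 19, 21, 29]
|A union B| = 8
Jaccard = 2/8 = 1/4

1/4


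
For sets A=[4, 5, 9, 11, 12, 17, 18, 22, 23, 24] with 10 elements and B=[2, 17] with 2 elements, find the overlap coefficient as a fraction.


A intersect B = [17]
|A intersect B| = 1
min(|A|, |B|) = min(10, 2) = 2
Overlap = 1 / 2 = 1/2

1/2


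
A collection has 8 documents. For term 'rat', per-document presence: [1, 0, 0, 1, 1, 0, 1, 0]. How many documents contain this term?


Checking each document for 'rat':
Doc 1: present
Doc 2: absent
Doc 3: absent
Doc 4: present
Doc 5: present
Doc 6: absent
Doc 7: present
Doc 8: absent
df = sum of presences = 1 + 0 + 0 + 1 + 1 + 0 + 1 + 0 = 4

4


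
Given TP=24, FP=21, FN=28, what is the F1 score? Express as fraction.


F1 = 2 * P * R / (P + R)
P = TP/(TP+FP) = 24/45 = 8/15
R = TP/(TP+FN) = 24/52 = 6/13
2 * P * R = 2 * 8/15 * 6/13 = 32/65
P + R = 8/15 + 6/13 = 194/195
F1 = 32/65 / 194/195 = 48/97

48/97


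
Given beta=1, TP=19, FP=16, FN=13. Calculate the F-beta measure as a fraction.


P = TP/(TP+FP) = 19/35 = 19/35
R = TP/(TP+FN) = 19/32 = 19/32
beta^2 = 1^2 = 1
(1 + beta^2) = 2
Numerator = (1+beta^2)*P*R = 361/560
Denominator = beta^2*P + R = 19/35 + 19/32 = 1273/1120
F_beta = 38/67

38/67


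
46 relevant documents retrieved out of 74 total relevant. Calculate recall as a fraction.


Recall = retrieved_relevant / total_relevant
= 46 / 74
= 46 / (46 + 28)
= 23/37

23/37


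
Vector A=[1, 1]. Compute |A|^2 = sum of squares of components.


|A|^2 = sum of squared components
A[0]^2 = 1^2 = 1
A[1]^2 = 1^2 = 1
Sum = 1 + 1 = 2

2


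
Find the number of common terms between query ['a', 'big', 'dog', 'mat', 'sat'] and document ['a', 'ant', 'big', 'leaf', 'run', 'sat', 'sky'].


Query terms: ['a', 'big', 'dog', 'mat', 'sat']
Document terms: ['a', 'ant', 'big', 'leaf', 'run', 'sat', 'sky']
Common terms: ['a', 'big', 'sat']
Overlap count = 3

3


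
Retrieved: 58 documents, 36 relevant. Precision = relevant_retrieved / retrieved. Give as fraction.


Precision = relevant_retrieved / total_retrieved
= 36 / 58
= 36 / (36 + 22)
= 18/29

18/29


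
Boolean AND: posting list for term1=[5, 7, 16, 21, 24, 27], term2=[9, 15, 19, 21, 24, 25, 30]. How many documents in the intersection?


Boolean AND: find intersection of posting lists
term1 docs: [5, 7, 16, 21, 24, 27]
term2 docs: [9, 15, 19, 21, 24, 25, 30]
Intersection: [21, 24]
|intersection| = 2

2


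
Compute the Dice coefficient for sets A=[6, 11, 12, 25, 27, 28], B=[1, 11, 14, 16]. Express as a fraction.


A intersect B = [11]
|A intersect B| = 1
|A| = 6, |B| = 4
Dice = 2*1 / (6+4)
= 2 / 10 = 1/5

1/5


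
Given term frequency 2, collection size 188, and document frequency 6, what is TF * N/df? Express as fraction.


TF * (N/df)
= 2 * (188/6)
= 2 * 94/3
= 188/3

188/3


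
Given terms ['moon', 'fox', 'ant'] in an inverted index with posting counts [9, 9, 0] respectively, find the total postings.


Summing posting list sizes:
'moon': 9 postings
'fox': 9 postings
'ant': 0 postings
Total = 9 + 9 + 0 = 18

18


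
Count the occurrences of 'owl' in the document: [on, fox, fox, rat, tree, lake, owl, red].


Document has 8 words
Scanning for 'owl':
Found at positions: [6]
Count = 1

1


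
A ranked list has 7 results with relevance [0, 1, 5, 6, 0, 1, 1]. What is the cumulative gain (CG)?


Cumulative Gain = sum of relevance scores
Position 1: rel=0, running sum=0
Position 2: rel=1, running sum=1
Position 3: rel=5, running sum=6
Position 4: rel=6, running sum=12
Position 5: rel=0, running sum=12
Position 6: rel=1, running sum=13
Position 7: rel=1, running sum=14
CG = 14

14


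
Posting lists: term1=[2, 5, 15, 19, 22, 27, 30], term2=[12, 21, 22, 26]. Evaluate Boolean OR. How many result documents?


Boolean OR: find union of posting lists
term1 docs: [2, 5, 15, 19, 22, 27, 30]
term2 docs: [12, 21, 22, 26]
Union: [2, 5, 12, 15, 19, 21, 22, 26, 27, 30]
|union| = 10

10


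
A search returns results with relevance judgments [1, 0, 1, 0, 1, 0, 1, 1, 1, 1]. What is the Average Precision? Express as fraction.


Computing P@k for each relevant position:
Position 1: relevant, P@1 = 1/1 = 1
Position 2: not relevant
Position 3: relevant, P@3 = 2/3 = 2/3
Position 4: not relevant
Position 5: relevant, P@5 = 3/5 = 3/5
Position 6: not relevant
Position 7: relevant, P@7 = 4/7 = 4/7
Position 8: relevant, P@8 = 5/8 = 5/8
Position 9: relevant, P@9 = 6/9 = 2/3
Position 10: relevant, P@10 = 7/10 = 7/10
Sum of P@k = 1 + 2/3 + 3/5 + 4/7 + 5/8 + 2/3 + 7/10 = 4057/840
AP = 4057/840 / 7 = 4057/5880

4057/5880


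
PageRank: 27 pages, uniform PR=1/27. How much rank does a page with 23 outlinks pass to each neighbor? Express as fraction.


Initial PR = 1/27 = 1/27
Outlinks = 23
Contribution per link = PR / outlinks
= 1/27 / 23
= 1/621

1/621


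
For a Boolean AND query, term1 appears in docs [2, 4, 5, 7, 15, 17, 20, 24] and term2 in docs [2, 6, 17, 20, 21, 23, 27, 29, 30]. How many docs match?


Boolean AND: find intersection of posting lists
term1 docs: [2, 4, 5, 7, 15, 17, 20, 24]
term2 docs: [2, 6, 17, 20, 21, 23, 27, 29, 30]
Intersection: [2, 17, 20]
|intersection| = 3

3


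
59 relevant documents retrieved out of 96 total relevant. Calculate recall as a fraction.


Recall = retrieved_relevant / total_relevant
= 59 / 96
= 59 / (59 + 37)
= 59/96

59/96


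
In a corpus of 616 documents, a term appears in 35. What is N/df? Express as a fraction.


IDF ratio = N / df
= 616 / 35
= 88/5

88/5


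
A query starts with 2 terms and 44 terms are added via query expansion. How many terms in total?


Original terms: 2
Expansion terms: 44
Total = 2 + 44 = 46

46


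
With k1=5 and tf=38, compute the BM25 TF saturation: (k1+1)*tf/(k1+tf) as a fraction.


BM25 TF component = (k1+1)*tf / (k1+tf)
k1 = 5, tf = 38
Numerator = (5+1)*38 = 228
Denominator = 5 + 38 = 43
= 228/43 = 228/43

228/43


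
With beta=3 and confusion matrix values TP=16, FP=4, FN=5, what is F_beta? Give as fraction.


P = TP/(TP+FP) = 16/20 = 4/5
R = TP/(TP+FN) = 16/21 = 16/21
beta^2 = 3^2 = 9
(1 + beta^2) = 10
Numerator = (1+beta^2)*P*R = 128/21
Denominator = beta^2*P + R = 36/5 + 16/21 = 836/105
F_beta = 160/209

160/209


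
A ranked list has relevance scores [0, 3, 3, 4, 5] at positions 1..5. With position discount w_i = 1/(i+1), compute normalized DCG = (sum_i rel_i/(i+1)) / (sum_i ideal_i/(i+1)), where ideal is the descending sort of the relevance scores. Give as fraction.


Position discount weights w_i = 1/(i+1) for i=1..5:
Weights = [1/2, 1/3, 1/4, 1/5, 1/6]
Actual relevance: [0, 3, 3, 4, 5]
DCG = 0/2 + 3/3 + 3/4 + 4/5 + 5/6 = 203/60
Ideal relevance (sorted desc): [5, 4, 3, 3, 0]
Ideal DCG = 5/2 + 4/3 + 3/4 + 3/5 + 0/6 = 311/60
nDCG = DCG / ideal_DCG = 203/60 / 311/60 = 203/311

203/311


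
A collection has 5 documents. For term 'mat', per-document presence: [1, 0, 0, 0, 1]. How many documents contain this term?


Checking each document for 'mat':
Doc 1: present
Doc 2: absent
Doc 3: absent
Doc 4: absent
Doc 5: present
df = sum of presences = 1 + 0 + 0 + 0 + 1 = 2

2


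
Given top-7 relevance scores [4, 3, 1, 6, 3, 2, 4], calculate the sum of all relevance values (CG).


Cumulative Gain = sum of relevance scores
Position 1: rel=4, running sum=4
Position 2: rel=3, running sum=7
Position 3: rel=1, running sum=8
Position 4: rel=6, running sum=14
Position 5: rel=3, running sum=17
Position 6: rel=2, running sum=19
Position 7: rel=4, running sum=23
CG = 23

23


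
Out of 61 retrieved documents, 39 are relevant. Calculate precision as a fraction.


Precision = relevant_retrieved / total_retrieved
= 39 / 61
= 39 / (39 + 22)
= 39/61

39/61


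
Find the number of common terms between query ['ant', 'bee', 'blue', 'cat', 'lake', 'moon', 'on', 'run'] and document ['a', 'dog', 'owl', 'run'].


Query terms: ['ant', 'bee', 'blue', 'cat', 'lake', 'moon', 'on', 'run']
Document terms: ['a', 'dog', 'owl', 'run']
Common terms: ['run']
Overlap count = 1

1


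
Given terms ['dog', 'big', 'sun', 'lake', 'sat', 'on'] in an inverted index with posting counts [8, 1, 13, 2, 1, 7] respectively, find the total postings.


Summing posting list sizes:
'dog': 8 postings
'big': 1 postings
'sun': 13 postings
'lake': 2 postings
'sat': 1 postings
'on': 7 postings
Total = 8 + 1 + 13 + 2 + 1 + 7 = 32

32


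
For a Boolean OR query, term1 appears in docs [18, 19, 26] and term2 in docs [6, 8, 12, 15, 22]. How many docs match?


Boolean OR: find union of posting lists
term1 docs: [18, 19, 26]
term2 docs: [6, 8, 12, 15, 22]
Union: [6, 8, 12, 15, 18, 19, 22, 26]
|union| = 8

8


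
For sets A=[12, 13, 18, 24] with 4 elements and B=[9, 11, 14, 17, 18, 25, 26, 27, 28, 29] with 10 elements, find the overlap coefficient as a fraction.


A intersect B = [18]
|A intersect B| = 1
min(|A|, |B|) = min(4, 10) = 4
Overlap = 1 / 4 = 1/4

1/4


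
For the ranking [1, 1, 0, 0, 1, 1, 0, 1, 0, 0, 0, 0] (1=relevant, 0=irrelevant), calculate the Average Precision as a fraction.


Computing P@k for each relevant position:
Position 1: relevant, P@1 = 1/1 = 1
Position 2: relevant, P@2 = 2/2 = 1
Position 3: not relevant
Position 4: not relevant
Position 5: relevant, P@5 = 3/5 = 3/5
Position 6: relevant, P@6 = 4/6 = 2/3
Position 7: not relevant
Position 8: relevant, P@8 = 5/8 = 5/8
Position 9: not relevant
Position 10: not relevant
Position 11: not relevant
Position 12: not relevant
Sum of P@k = 1 + 1 + 3/5 + 2/3 + 5/8 = 467/120
AP = 467/120 / 5 = 467/600

467/600


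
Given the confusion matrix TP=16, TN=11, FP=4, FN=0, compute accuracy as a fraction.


Accuracy = (TP + TN) / (TP + TN + FP + FN)
TP + TN = 16 + 11 = 27
Total = 16 + 11 + 4 + 0 = 31
Accuracy = 27 / 31 = 27/31

27/31


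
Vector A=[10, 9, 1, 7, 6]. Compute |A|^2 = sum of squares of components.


|A|^2 = sum of squared components
A[0]^2 = 10^2 = 100
A[1]^2 = 9^2 = 81
A[2]^2 = 1^2 = 1
A[3]^2 = 7^2 = 49
A[4]^2 = 6^2 = 36
Sum = 100 + 81 + 1 + 49 + 36 = 267

267


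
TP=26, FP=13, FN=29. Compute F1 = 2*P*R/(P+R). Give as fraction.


F1 = 2 * P * R / (P + R)
P = TP/(TP+FP) = 26/39 = 2/3
R = TP/(TP+FN) = 26/55 = 26/55
2 * P * R = 2 * 2/3 * 26/55 = 104/165
P + R = 2/3 + 26/55 = 188/165
F1 = 104/165 / 188/165 = 26/47

26/47


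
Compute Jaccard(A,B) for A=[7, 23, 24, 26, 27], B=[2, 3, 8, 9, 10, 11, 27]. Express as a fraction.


A intersect B = [27]
|A intersect B| = 1
A union B = [2, 3, 7, 8, 9, 10, 11, 23, 24, 26, 27]
|A union B| = 11
Jaccard = 1/11 = 1/11

1/11


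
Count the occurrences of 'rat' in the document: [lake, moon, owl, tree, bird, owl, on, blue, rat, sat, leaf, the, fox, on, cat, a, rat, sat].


Document has 18 words
Scanning for 'rat':
Found at positions: [8, 16]
Count = 2

2


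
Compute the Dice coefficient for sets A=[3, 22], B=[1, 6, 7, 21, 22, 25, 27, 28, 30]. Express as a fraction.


A intersect B = [22]
|A intersect B| = 1
|A| = 2, |B| = 9
Dice = 2*1 / (2+9)
= 2 / 11 = 2/11

2/11


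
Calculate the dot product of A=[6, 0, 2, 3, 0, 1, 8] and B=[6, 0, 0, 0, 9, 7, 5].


Dot product = sum of element-wise products
A[0]*B[0] = 6*6 = 36
A[1]*B[1] = 0*0 = 0
A[2]*B[2] = 2*0 = 0
A[3]*B[3] = 3*0 = 0
A[4]*B[4] = 0*9 = 0
A[5]*B[5] = 1*7 = 7
A[6]*B[6] = 8*5 = 40
Sum = 36 + 0 + 0 + 0 + 0 + 7 + 40 = 83

83


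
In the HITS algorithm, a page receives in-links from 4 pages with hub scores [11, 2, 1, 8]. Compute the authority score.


Authority = sum of hub scores of in-linkers
In-link 1: hub score = 11
In-link 2: hub score = 2
In-link 3: hub score = 1
In-link 4: hub score = 8
Authority = 11 + 2 + 1 + 8 = 22

22


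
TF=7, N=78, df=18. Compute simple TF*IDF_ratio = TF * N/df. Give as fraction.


TF * (N/df)
= 7 * (78/18)
= 7 * 13/3
= 91/3

91/3


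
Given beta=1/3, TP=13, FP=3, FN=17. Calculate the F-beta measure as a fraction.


P = TP/(TP+FP) = 13/16 = 13/16
R = TP/(TP+FN) = 13/30 = 13/30
beta^2 = 1/3^2 = 1/9
(1 + beta^2) = 10/9
Numerator = (1+beta^2)*P*R = 169/432
Denominator = beta^2*P + R = 13/144 + 13/30 = 377/720
F_beta = 65/87

65/87


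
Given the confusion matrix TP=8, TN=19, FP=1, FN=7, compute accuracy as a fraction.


Accuracy = (TP + TN) / (TP + TN + FP + FN)
TP + TN = 8 + 19 = 27
Total = 8 + 19 + 1 + 7 = 35
Accuracy = 27 / 35 = 27/35

27/35


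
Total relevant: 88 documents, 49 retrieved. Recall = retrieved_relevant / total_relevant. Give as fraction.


Recall = retrieved_relevant / total_relevant
= 49 / 88
= 49 / (49 + 39)
= 49/88

49/88


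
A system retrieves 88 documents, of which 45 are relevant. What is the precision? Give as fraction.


Precision = relevant_retrieved / total_retrieved
= 45 / 88
= 45 / (45 + 43)
= 45/88

45/88


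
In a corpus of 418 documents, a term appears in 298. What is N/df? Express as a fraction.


IDF ratio = N / df
= 418 / 298
= 209/149

209/149


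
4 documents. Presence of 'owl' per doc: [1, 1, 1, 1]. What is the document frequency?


Checking each document for 'owl':
Doc 1: present
Doc 2: present
Doc 3: present
Doc 4: present
df = sum of presences = 1 + 1 + 1 + 1 = 4

4


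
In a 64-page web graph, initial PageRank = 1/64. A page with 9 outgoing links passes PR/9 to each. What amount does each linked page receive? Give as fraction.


Initial PR = 1/64 = 1/64
Outlinks = 9
Contribution per link = PR / outlinks
= 1/64 / 9
= 1/576

1/576


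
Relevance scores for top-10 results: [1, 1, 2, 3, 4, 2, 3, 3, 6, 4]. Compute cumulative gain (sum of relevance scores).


Cumulative Gain = sum of relevance scores
Position 1: rel=1, running sum=1
Position 2: rel=1, running sum=2
Position 3: rel=2, running sum=4
Position 4: rel=3, running sum=7
Position 5: rel=4, running sum=11
Position 6: rel=2, running sum=13
Position 7: rel=3, running sum=16
Position 8: rel=3, running sum=19
Position 9: rel=6, running sum=25
Position 10: rel=4, running sum=29
CG = 29

29


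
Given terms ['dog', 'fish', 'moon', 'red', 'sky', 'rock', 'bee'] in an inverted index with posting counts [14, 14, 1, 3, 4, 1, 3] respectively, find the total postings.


Summing posting list sizes:
'dog': 14 postings
'fish': 14 postings
'moon': 1 postings
'red': 3 postings
'sky': 4 postings
'rock': 1 postings
'bee': 3 postings
Total = 14 + 14 + 1 + 3 + 4 + 1 + 3 = 40

40


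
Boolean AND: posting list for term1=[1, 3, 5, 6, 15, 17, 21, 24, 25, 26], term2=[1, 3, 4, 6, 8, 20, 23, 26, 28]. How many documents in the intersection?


Boolean AND: find intersection of posting lists
term1 docs: [1, 3, 5, 6, 15, 17, 21, 24, 25, 26]
term2 docs: [1, 3, 4, 6, 8, 20, 23, 26, 28]
Intersection: [1, 3, 6, 26]
|intersection| = 4

4


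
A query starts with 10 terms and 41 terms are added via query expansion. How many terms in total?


Original terms: 10
Expansion terms: 41
Total = 10 + 41 = 51

51


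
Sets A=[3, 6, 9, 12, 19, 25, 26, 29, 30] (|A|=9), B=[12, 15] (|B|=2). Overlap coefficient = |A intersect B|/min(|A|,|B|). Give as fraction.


A intersect B = [12]
|A intersect B| = 1
min(|A|, |B|) = min(9, 2) = 2
Overlap = 1 / 2 = 1/2

1/2


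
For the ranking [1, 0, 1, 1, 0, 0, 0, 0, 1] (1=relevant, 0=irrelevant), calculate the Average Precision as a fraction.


Computing P@k for each relevant position:
Position 1: relevant, P@1 = 1/1 = 1
Position 2: not relevant
Position 3: relevant, P@3 = 2/3 = 2/3
Position 4: relevant, P@4 = 3/4 = 3/4
Position 5: not relevant
Position 6: not relevant
Position 7: not relevant
Position 8: not relevant
Position 9: relevant, P@9 = 4/9 = 4/9
Sum of P@k = 1 + 2/3 + 3/4 + 4/9 = 103/36
AP = 103/36 / 4 = 103/144

103/144


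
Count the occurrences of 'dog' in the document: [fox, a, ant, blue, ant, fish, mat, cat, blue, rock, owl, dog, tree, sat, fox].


Document has 15 words
Scanning for 'dog':
Found at positions: [11]
Count = 1

1


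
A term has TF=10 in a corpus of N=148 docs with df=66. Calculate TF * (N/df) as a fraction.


TF * (N/df)
= 10 * (148/66)
= 10 * 74/33
= 740/33

740/33


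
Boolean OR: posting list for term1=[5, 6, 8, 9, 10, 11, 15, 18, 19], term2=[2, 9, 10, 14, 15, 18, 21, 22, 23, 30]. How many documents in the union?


Boolean OR: find union of posting lists
term1 docs: [5, 6, 8, 9, 10, 11, 15, 18, 19]
term2 docs: [2, 9, 10, 14, 15, 18, 21, 22, 23, 30]
Union: [2, 5, 6, 8, 9, 10, 11, 14, 15, 18, 19, 21, 22, 23, 30]
|union| = 15

15


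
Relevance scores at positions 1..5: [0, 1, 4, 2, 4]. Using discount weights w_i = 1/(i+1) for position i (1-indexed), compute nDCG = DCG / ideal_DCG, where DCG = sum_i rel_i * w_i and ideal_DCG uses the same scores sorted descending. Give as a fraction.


Position discount weights w_i = 1/(i+1) for i=1..5:
Weights = [1/2, 1/3, 1/4, 1/5, 1/6]
Actual relevance: [0, 1, 4, 2, 4]
DCG = 0/2 + 1/3 + 4/4 + 2/5 + 4/6 = 12/5
Ideal relevance (sorted desc): [4, 4, 2, 1, 0]
Ideal DCG = 4/2 + 4/3 + 2/4 + 1/5 + 0/6 = 121/30
nDCG = DCG / ideal_DCG = 12/5 / 121/30 = 72/121

72/121


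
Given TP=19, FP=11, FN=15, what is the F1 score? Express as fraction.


F1 = 2 * P * R / (P + R)
P = TP/(TP+FP) = 19/30 = 19/30
R = TP/(TP+FN) = 19/34 = 19/34
2 * P * R = 2 * 19/30 * 19/34 = 361/510
P + R = 19/30 + 19/34 = 304/255
F1 = 361/510 / 304/255 = 19/32

19/32


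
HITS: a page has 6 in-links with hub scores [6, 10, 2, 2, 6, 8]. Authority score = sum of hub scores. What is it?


Authority = sum of hub scores of in-linkers
In-link 1: hub score = 6
In-link 2: hub score = 10
In-link 3: hub score = 2
In-link 4: hub score = 2
In-link 5: hub score = 6
In-link 6: hub score = 8
Authority = 6 + 10 + 2 + 2 + 6 + 8 = 34

34


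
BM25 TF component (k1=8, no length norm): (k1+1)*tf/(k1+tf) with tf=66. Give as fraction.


BM25 TF component = (k1+1)*tf / (k1+tf)
k1 = 8, tf = 66
Numerator = (8+1)*66 = 594
Denominator = 8 + 66 = 74
= 594/74 = 297/37

297/37


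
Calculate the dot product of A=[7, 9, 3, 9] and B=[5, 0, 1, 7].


Dot product = sum of element-wise products
A[0]*B[0] = 7*5 = 35
A[1]*B[1] = 9*0 = 0
A[2]*B[2] = 3*1 = 3
A[3]*B[3] = 9*7 = 63
Sum = 35 + 0 + 3 + 63 = 101

101


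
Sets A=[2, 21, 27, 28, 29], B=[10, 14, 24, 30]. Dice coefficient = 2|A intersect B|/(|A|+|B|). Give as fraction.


A intersect B = []
|A intersect B| = 0
|A| = 5, |B| = 4
Dice = 2*0 / (5+4)
= 0 / 9 = 0

0


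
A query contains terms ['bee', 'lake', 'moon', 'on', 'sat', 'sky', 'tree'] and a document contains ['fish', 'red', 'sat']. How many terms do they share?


Query terms: ['bee', 'lake', 'moon', 'on', 'sat', 'sky', 'tree']
Document terms: ['fish', 'red', 'sat']
Common terms: ['sat']
Overlap count = 1

1


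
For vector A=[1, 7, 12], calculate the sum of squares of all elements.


|A|^2 = sum of squared components
A[0]^2 = 1^2 = 1
A[1]^2 = 7^2 = 49
A[2]^2 = 12^2 = 144
Sum = 1 + 49 + 144 = 194

194


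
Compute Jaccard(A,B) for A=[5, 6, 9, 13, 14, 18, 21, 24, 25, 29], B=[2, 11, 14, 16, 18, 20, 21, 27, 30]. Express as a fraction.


A intersect B = [14, 18, 21]
|A intersect B| = 3
A union B = [2, 5, 6, 9, 11, 13, 14, 16, 18, 20, 21, 24, 25, 27, 29, 30]
|A union B| = 16
Jaccard = 3/16 = 3/16

3/16


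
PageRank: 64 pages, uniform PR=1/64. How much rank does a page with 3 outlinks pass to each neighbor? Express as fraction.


Initial PR = 1/64 = 1/64
Outlinks = 3
Contribution per link = PR / outlinks
= 1/64 / 3
= 1/192

1/192


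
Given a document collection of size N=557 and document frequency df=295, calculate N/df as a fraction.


IDF ratio = N / df
= 557 / 295
= 557/295

557/295


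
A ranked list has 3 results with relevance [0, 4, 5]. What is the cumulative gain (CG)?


Cumulative Gain = sum of relevance scores
Position 1: rel=0, running sum=0
Position 2: rel=4, running sum=4
Position 3: rel=5, running sum=9
CG = 9

9


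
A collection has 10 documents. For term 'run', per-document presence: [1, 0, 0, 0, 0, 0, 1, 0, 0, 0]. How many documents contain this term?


Checking each document for 'run':
Doc 1: present
Doc 2: absent
Doc 3: absent
Doc 4: absent
Doc 5: absent
Doc 6: absent
Doc 7: present
Doc 8: absent
Doc 9: absent
Doc 10: absent
df = sum of presences = 1 + 0 + 0 + 0 + 0 + 0 + 1 + 0 + 0 + 0 = 2

2


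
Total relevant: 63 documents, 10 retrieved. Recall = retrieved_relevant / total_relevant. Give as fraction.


Recall = retrieved_relevant / total_relevant
= 10 / 63
= 10 / (10 + 53)
= 10/63

10/63


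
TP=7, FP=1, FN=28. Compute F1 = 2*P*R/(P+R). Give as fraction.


F1 = 2 * P * R / (P + R)
P = TP/(TP+FP) = 7/8 = 7/8
R = TP/(TP+FN) = 7/35 = 1/5
2 * P * R = 2 * 7/8 * 1/5 = 7/20
P + R = 7/8 + 1/5 = 43/40
F1 = 7/20 / 43/40 = 14/43

14/43


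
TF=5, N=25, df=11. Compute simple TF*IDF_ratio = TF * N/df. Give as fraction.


TF * (N/df)
= 5 * (25/11)
= 5 * 25/11
= 125/11

125/11


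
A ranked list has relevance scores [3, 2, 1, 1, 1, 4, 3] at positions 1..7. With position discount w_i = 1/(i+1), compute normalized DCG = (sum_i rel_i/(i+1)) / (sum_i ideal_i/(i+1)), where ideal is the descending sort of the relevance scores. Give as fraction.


Position discount weights w_i = 1/(i+1) for i=1..7:
Weights = [1/2, 1/3, 1/4, 1/5, 1/6, 1/7, 1/8]
Actual relevance: [3, 2, 1, 1, 1, 4, 3]
DCG = 3/2 + 2/3 + 1/4 + 1/5 + 1/6 + 4/7 + 3/8 = 3133/840
Ideal relevance (sorted desc): [4, 3, 3, 2, 1, 1, 1]
Ideal DCG = 4/2 + 3/3 + 3/4 + 2/5 + 1/6 + 1/7 + 1/8 = 3851/840
nDCG = DCG / ideal_DCG = 3133/840 / 3851/840 = 3133/3851

3133/3851


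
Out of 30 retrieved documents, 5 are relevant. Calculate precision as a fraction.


Precision = relevant_retrieved / total_retrieved
= 5 / 30
= 5 / (5 + 25)
= 1/6

1/6


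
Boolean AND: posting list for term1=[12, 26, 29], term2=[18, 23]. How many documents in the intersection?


Boolean AND: find intersection of posting lists
term1 docs: [12, 26, 29]
term2 docs: [18, 23]
Intersection: []
|intersection| = 0

0


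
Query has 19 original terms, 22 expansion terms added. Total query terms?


Original terms: 19
Expansion terms: 22
Total = 19 + 22 = 41

41


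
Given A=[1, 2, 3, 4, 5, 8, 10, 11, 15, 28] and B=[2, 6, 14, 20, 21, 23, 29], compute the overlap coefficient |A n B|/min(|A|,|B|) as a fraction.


A intersect B = [2]
|A intersect B| = 1
min(|A|, |B|) = min(10, 7) = 7
Overlap = 1 / 7 = 1/7

1/7


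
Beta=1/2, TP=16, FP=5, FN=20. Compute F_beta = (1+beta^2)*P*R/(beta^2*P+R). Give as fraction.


P = TP/(TP+FP) = 16/21 = 16/21
R = TP/(TP+FN) = 16/36 = 4/9
beta^2 = 1/2^2 = 1/4
(1 + beta^2) = 5/4
Numerator = (1+beta^2)*P*R = 80/189
Denominator = beta^2*P + R = 4/21 + 4/9 = 40/63
F_beta = 2/3

2/3


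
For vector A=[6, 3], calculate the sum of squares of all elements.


|A|^2 = sum of squared components
A[0]^2 = 6^2 = 36
A[1]^2 = 3^2 = 9
Sum = 36 + 9 = 45

45


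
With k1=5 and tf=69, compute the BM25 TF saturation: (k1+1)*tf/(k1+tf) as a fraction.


BM25 TF component = (k1+1)*tf / (k1+tf)
k1 = 5, tf = 69
Numerator = (5+1)*69 = 414
Denominator = 5 + 69 = 74
= 414/74 = 207/37

207/37


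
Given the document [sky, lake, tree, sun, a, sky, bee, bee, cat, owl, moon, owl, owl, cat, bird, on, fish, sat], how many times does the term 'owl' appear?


Document has 18 words
Scanning for 'owl':
Found at positions: [9, 11, 12]
Count = 3

3


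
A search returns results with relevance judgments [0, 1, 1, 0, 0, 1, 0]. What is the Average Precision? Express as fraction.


Computing P@k for each relevant position:
Position 1: not relevant
Position 2: relevant, P@2 = 1/2 = 1/2
Position 3: relevant, P@3 = 2/3 = 2/3
Position 4: not relevant
Position 5: not relevant
Position 6: relevant, P@6 = 3/6 = 1/2
Position 7: not relevant
Sum of P@k = 1/2 + 2/3 + 1/2 = 5/3
AP = 5/3 / 3 = 5/9

5/9


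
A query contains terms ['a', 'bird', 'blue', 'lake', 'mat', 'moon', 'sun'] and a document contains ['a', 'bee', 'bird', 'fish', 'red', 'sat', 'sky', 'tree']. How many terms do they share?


Query terms: ['a', 'bird', 'blue', 'lake', 'mat', 'moon', 'sun']
Document terms: ['a', 'bee', 'bird', 'fish', 'red', 'sat', 'sky', 'tree']
Common terms: ['a', 'bird']
Overlap count = 2

2


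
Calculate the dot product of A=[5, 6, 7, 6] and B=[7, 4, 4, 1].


Dot product = sum of element-wise products
A[0]*B[0] = 5*7 = 35
A[1]*B[1] = 6*4 = 24
A[2]*B[2] = 7*4 = 28
A[3]*B[3] = 6*1 = 6
Sum = 35 + 24 + 28 + 6 = 93

93


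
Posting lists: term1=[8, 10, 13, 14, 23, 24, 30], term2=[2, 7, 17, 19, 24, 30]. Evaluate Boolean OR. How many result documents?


Boolean OR: find union of posting lists
term1 docs: [8, 10, 13, 14, 23, 24, 30]
term2 docs: [2, 7, 17, 19, 24, 30]
Union: [2, 7, 8, 10, 13, 14, 17, 19, 23, 24, 30]
|union| = 11

11


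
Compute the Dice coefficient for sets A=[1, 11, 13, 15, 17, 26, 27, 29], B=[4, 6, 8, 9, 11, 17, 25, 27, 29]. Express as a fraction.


A intersect B = [11, 17, 27, 29]
|A intersect B| = 4
|A| = 8, |B| = 9
Dice = 2*4 / (8+9)
= 8 / 17 = 8/17

8/17


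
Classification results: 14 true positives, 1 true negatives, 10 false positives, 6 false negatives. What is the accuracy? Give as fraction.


Accuracy = (TP + TN) / (TP + TN + FP + FN)
TP + TN = 14 + 1 = 15
Total = 14 + 1 + 10 + 6 = 31
Accuracy = 15 / 31 = 15/31

15/31


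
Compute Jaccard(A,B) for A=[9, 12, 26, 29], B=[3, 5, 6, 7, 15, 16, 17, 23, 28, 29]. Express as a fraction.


A intersect B = [29]
|A intersect B| = 1
A union B = [3, 5, 6, 7, 9, 12, 15, 16, 17, 23, 26, 28, 29]
|A union B| = 13
Jaccard = 1/13 = 1/13

1/13


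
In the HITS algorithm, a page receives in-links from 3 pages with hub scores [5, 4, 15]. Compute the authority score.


Authority = sum of hub scores of in-linkers
In-link 1: hub score = 5
In-link 2: hub score = 4
In-link 3: hub score = 15
Authority = 5 + 4 + 15 = 24

24


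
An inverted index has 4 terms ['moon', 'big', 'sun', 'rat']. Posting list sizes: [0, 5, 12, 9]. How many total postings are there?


Summing posting list sizes:
'moon': 0 postings
'big': 5 postings
'sun': 12 postings
'rat': 9 postings
Total = 0 + 5 + 12 + 9 = 26

26


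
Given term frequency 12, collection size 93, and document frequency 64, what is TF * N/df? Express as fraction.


TF * (N/df)
= 12 * (93/64)
= 12 * 93/64
= 279/16

279/16


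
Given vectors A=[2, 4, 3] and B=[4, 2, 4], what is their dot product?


Dot product = sum of element-wise products
A[0]*B[0] = 2*4 = 8
A[1]*B[1] = 4*2 = 8
A[2]*B[2] = 3*4 = 12
Sum = 8 + 8 + 12 = 28

28


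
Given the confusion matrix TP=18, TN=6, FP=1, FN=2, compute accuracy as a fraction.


Accuracy = (TP + TN) / (TP + TN + FP + FN)
TP + TN = 18 + 6 = 24
Total = 18 + 6 + 1 + 2 = 27
Accuracy = 24 / 27 = 8/9

8/9


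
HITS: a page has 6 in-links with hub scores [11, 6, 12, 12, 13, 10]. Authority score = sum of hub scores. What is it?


Authority = sum of hub scores of in-linkers
In-link 1: hub score = 11
In-link 2: hub score = 6
In-link 3: hub score = 12
In-link 4: hub score = 12
In-link 5: hub score = 13
In-link 6: hub score = 10
Authority = 11 + 6 + 12 + 12 + 13 + 10 = 64

64


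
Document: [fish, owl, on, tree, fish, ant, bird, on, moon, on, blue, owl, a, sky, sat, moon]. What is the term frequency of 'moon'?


Document has 16 words
Scanning for 'moon':
Found at positions: [8, 15]
Count = 2

2


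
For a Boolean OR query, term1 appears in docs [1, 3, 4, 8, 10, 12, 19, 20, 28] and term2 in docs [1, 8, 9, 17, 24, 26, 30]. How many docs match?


Boolean OR: find union of posting lists
term1 docs: [1, 3, 4, 8, 10, 12, 19, 20, 28]
term2 docs: [1, 8, 9, 17, 24, 26, 30]
Union: [1, 3, 4, 8, 9, 10, 12, 17, 19, 20, 24, 26, 28, 30]
|union| = 14

14


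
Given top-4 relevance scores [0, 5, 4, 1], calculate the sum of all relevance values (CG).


Cumulative Gain = sum of relevance scores
Position 1: rel=0, running sum=0
Position 2: rel=5, running sum=5
Position 3: rel=4, running sum=9
Position 4: rel=1, running sum=10
CG = 10

10


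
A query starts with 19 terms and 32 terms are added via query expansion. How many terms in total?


Original terms: 19
Expansion terms: 32
Total = 19 + 32 = 51

51


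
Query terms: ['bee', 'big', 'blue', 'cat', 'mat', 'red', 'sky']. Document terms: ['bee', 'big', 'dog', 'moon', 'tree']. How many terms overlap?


Query terms: ['bee', 'big', 'blue', 'cat', 'mat', 'red', 'sky']
Document terms: ['bee', 'big', 'dog', 'moon', 'tree']
Common terms: ['bee', 'big']
Overlap count = 2

2


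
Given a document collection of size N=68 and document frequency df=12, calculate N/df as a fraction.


IDF ratio = N / df
= 68 / 12
= 17/3

17/3


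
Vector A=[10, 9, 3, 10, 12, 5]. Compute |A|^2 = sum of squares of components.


|A|^2 = sum of squared components
A[0]^2 = 10^2 = 100
A[1]^2 = 9^2 = 81
A[2]^2 = 3^2 = 9
A[3]^2 = 10^2 = 100
A[4]^2 = 12^2 = 144
A[5]^2 = 5^2 = 25
Sum = 100 + 81 + 9 + 100 + 144 + 25 = 459

459


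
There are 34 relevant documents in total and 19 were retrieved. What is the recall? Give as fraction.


Recall = retrieved_relevant / total_relevant
= 19 / 34
= 19 / (19 + 15)
= 19/34

19/34


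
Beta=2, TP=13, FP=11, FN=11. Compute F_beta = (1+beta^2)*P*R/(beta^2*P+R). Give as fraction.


P = TP/(TP+FP) = 13/24 = 13/24
R = TP/(TP+FN) = 13/24 = 13/24
beta^2 = 2^2 = 4
(1 + beta^2) = 5
Numerator = (1+beta^2)*P*R = 845/576
Denominator = beta^2*P + R = 13/6 + 13/24 = 65/24
F_beta = 13/24

13/24


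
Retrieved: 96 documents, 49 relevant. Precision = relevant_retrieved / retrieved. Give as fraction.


Precision = relevant_retrieved / total_retrieved
= 49 / 96
= 49 / (49 + 47)
= 49/96

49/96


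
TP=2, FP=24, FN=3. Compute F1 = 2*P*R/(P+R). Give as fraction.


F1 = 2 * P * R / (P + R)
P = TP/(TP+FP) = 2/26 = 1/13
R = TP/(TP+FN) = 2/5 = 2/5
2 * P * R = 2 * 1/13 * 2/5 = 4/65
P + R = 1/13 + 2/5 = 31/65
F1 = 4/65 / 31/65 = 4/31

4/31


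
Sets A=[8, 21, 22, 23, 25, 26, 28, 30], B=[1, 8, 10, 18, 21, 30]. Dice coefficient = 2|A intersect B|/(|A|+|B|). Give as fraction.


A intersect B = [8, 21, 30]
|A intersect B| = 3
|A| = 8, |B| = 6
Dice = 2*3 / (8+6)
= 6 / 14 = 3/7

3/7


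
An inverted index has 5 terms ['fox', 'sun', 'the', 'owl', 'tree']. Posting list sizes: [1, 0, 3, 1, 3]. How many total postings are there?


Summing posting list sizes:
'fox': 1 postings
'sun': 0 postings
'the': 3 postings
'owl': 1 postings
'tree': 3 postings
Total = 1 + 0 + 3 + 1 + 3 = 8

8


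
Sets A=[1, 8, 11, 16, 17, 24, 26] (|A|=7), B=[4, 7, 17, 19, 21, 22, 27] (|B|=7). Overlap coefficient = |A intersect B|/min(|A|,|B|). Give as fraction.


A intersect B = [17]
|A intersect B| = 1
min(|A|, |B|) = min(7, 7) = 7
Overlap = 1 / 7 = 1/7

1/7


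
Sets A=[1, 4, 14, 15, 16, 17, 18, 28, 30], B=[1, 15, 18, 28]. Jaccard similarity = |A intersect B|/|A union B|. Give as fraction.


A intersect B = [1, 15, 18, 28]
|A intersect B| = 4
A union B = [1, 4, 14, 15, 16, 17, 18, 28, 30]
|A union B| = 9
Jaccard = 4/9 = 4/9

4/9


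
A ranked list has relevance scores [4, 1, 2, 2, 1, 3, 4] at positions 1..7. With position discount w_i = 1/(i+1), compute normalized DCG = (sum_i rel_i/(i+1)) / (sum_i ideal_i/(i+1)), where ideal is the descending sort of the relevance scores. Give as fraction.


Position discount weights w_i = 1/(i+1) for i=1..7:
Weights = [1/2, 1/3, 1/4, 1/5, 1/6, 1/7, 1/8]
Actual relevance: [4, 1, 2, 2, 1, 3, 4]
DCG = 4/2 + 1/3 + 2/4 + 2/5 + 1/6 + 3/7 + 4/8 = 303/70
Ideal relevance (sorted desc): [4, 4, 3, 2, 2, 1, 1]
Ideal DCG = 4/2 + 4/3 + 3/4 + 2/5 + 2/6 + 1/7 + 1/8 = 4271/840
nDCG = DCG / ideal_DCG = 303/70 / 4271/840 = 3636/4271

3636/4271


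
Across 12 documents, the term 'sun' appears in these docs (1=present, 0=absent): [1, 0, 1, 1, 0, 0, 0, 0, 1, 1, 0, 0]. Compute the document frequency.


Checking each document for 'sun':
Doc 1: present
Doc 2: absent
Doc 3: present
Doc 4: present
Doc 5: absent
Doc 6: absent
Doc 7: absent
Doc 8: absent
Doc 9: present
Doc 10: present
Doc 11: absent
Doc 12: absent
df = sum of presences = 1 + 0 + 1 + 1 + 0 + 0 + 0 + 0 + 1 + 1 + 0 + 0 = 5

5


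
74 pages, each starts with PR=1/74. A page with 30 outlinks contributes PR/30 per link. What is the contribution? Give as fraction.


Initial PR = 1/74 = 1/74
Outlinks = 30
Contribution per link = PR / outlinks
= 1/74 / 30
= 1/2220

1/2220


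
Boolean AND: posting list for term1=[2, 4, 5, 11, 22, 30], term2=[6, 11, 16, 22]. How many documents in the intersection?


Boolean AND: find intersection of posting lists
term1 docs: [2, 4, 5, 11, 22, 30]
term2 docs: [6, 11, 16, 22]
Intersection: [11, 22]
|intersection| = 2

2


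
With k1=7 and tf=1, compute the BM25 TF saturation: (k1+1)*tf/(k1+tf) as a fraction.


BM25 TF component = (k1+1)*tf / (k1+tf)
k1 = 7, tf = 1
Numerator = (7+1)*1 = 8
Denominator = 7 + 1 = 8
= 8/8 = 1

1


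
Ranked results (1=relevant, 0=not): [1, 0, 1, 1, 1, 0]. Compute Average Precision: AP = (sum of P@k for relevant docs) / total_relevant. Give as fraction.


Computing P@k for each relevant position:
Position 1: relevant, P@1 = 1/1 = 1
Position 2: not relevant
Position 3: relevant, P@3 = 2/3 = 2/3
Position 4: relevant, P@4 = 3/4 = 3/4
Position 5: relevant, P@5 = 4/5 = 4/5
Position 6: not relevant
Sum of P@k = 1 + 2/3 + 3/4 + 4/5 = 193/60
AP = 193/60 / 4 = 193/240

193/240


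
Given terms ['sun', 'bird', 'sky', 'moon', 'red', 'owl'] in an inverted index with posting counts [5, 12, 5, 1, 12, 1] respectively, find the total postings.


Summing posting list sizes:
'sun': 5 postings
'bird': 12 postings
'sky': 5 postings
'moon': 1 postings
'red': 12 postings
'owl': 1 postings
Total = 5 + 12 + 5 + 1 + 12 + 1 = 36

36


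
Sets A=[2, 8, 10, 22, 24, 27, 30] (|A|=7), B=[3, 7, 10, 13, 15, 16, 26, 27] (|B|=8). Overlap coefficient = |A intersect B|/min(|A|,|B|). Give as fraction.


A intersect B = [10, 27]
|A intersect B| = 2
min(|A|, |B|) = min(7, 8) = 7
Overlap = 2 / 7 = 2/7

2/7


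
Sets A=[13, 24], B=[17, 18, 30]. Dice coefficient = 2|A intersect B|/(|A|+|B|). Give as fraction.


A intersect B = []
|A intersect B| = 0
|A| = 2, |B| = 3
Dice = 2*0 / (2+3)
= 0 / 5 = 0

0


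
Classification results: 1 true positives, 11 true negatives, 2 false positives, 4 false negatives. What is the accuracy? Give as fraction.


Accuracy = (TP + TN) / (TP + TN + FP + FN)
TP + TN = 1 + 11 = 12
Total = 1 + 11 + 2 + 4 = 18
Accuracy = 12 / 18 = 2/3

2/3


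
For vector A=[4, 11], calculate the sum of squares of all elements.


|A|^2 = sum of squared components
A[0]^2 = 4^2 = 16
A[1]^2 = 11^2 = 121
Sum = 16 + 121 = 137

137


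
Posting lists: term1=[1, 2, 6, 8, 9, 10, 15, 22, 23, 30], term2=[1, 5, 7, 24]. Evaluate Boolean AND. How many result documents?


Boolean AND: find intersection of posting lists
term1 docs: [1, 2, 6, 8, 9, 10, 15, 22, 23, 30]
term2 docs: [1, 5, 7, 24]
Intersection: [1]
|intersection| = 1

1


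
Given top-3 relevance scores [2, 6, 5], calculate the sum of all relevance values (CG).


Cumulative Gain = sum of relevance scores
Position 1: rel=2, running sum=2
Position 2: rel=6, running sum=8
Position 3: rel=5, running sum=13
CG = 13

13


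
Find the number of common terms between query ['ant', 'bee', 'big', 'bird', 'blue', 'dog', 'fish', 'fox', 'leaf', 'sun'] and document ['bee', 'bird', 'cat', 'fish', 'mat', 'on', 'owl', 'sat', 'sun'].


Query terms: ['ant', 'bee', 'big', 'bird', 'blue', 'dog', 'fish', 'fox', 'leaf', 'sun']
Document terms: ['bee', 'bird', 'cat', 'fish', 'mat', 'on', 'owl', 'sat', 'sun']
Common terms: ['bee', 'bird', 'fish', 'sun']
Overlap count = 4

4


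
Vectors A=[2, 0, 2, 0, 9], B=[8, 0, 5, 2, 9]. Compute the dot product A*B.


Dot product = sum of element-wise products
A[0]*B[0] = 2*8 = 16
A[1]*B[1] = 0*0 = 0
A[2]*B[2] = 2*5 = 10
A[3]*B[3] = 0*2 = 0
A[4]*B[4] = 9*9 = 81
Sum = 16 + 0 + 10 + 0 + 81 = 107

107


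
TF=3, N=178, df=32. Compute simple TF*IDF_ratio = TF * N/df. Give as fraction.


TF * (N/df)
= 3 * (178/32)
= 3 * 89/16
= 267/16

267/16


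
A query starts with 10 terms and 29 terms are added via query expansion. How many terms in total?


Original terms: 10
Expansion terms: 29
Total = 10 + 29 = 39

39


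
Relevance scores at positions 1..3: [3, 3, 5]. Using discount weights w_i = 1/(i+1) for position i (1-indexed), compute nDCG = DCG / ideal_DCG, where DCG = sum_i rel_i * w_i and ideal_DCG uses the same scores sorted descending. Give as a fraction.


Position discount weights w_i = 1/(i+1) for i=1..3:
Weights = [1/2, 1/3, 1/4]
Actual relevance: [3, 3, 5]
DCG = 3/2 + 3/3 + 5/4 = 15/4
Ideal relevance (sorted desc): [5, 3, 3]
Ideal DCG = 5/2 + 3/3 + 3/4 = 17/4
nDCG = DCG / ideal_DCG = 15/4 / 17/4 = 15/17

15/17


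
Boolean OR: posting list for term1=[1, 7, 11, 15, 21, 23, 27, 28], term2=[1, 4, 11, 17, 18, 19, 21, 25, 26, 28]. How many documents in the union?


Boolean OR: find union of posting lists
term1 docs: [1, 7, 11, 15, 21, 23, 27, 28]
term2 docs: [1, 4, 11, 17, 18, 19, 21, 25, 26, 28]
Union: [1, 4, 7, 11, 15, 17, 18, 19, 21, 23, 25, 26, 27, 28]
|union| = 14

14


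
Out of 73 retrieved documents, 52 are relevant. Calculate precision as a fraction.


Precision = relevant_retrieved / total_retrieved
= 52 / 73
= 52 / (52 + 21)
= 52/73

52/73


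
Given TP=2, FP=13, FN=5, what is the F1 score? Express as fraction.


F1 = 2 * P * R / (P + R)
P = TP/(TP+FP) = 2/15 = 2/15
R = TP/(TP+FN) = 2/7 = 2/7
2 * P * R = 2 * 2/15 * 2/7 = 8/105
P + R = 2/15 + 2/7 = 44/105
F1 = 8/105 / 44/105 = 2/11

2/11


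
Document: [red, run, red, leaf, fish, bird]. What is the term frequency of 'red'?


Document has 6 words
Scanning for 'red':
Found at positions: [0, 2]
Count = 2

2


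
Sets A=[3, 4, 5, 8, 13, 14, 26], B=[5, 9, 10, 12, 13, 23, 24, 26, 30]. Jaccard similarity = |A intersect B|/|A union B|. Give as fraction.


A intersect B = [5, 13, 26]
|A intersect B| = 3
A union B = [3, 4, 5, 8, 9, 10, 12, 13, 14, 23, 24, 26, 30]
|A union B| = 13
Jaccard = 3/13 = 3/13

3/13


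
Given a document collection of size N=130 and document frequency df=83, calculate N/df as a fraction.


IDF ratio = N / df
= 130 / 83
= 130/83

130/83


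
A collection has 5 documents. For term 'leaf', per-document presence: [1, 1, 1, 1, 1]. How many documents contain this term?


Checking each document for 'leaf':
Doc 1: present
Doc 2: present
Doc 3: present
Doc 4: present
Doc 5: present
df = sum of presences = 1 + 1 + 1 + 1 + 1 = 5

5


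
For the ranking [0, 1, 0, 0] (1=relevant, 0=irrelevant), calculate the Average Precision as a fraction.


Computing P@k for each relevant position:
Position 1: not relevant
Position 2: relevant, P@2 = 1/2 = 1/2
Position 3: not relevant
Position 4: not relevant
Sum of P@k = 1/2 = 1/2
AP = 1/2 / 1 = 1/2

1/2


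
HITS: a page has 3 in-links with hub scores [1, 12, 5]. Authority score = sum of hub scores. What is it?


Authority = sum of hub scores of in-linkers
In-link 1: hub score = 1
In-link 2: hub score = 12
In-link 3: hub score = 5
Authority = 1 + 12 + 5 = 18

18


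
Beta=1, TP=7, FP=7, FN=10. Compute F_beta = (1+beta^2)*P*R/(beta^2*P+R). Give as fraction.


P = TP/(TP+FP) = 7/14 = 1/2
R = TP/(TP+FN) = 7/17 = 7/17
beta^2 = 1^2 = 1
(1 + beta^2) = 2
Numerator = (1+beta^2)*P*R = 7/17
Denominator = beta^2*P + R = 1/2 + 7/17 = 31/34
F_beta = 14/31

14/31
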